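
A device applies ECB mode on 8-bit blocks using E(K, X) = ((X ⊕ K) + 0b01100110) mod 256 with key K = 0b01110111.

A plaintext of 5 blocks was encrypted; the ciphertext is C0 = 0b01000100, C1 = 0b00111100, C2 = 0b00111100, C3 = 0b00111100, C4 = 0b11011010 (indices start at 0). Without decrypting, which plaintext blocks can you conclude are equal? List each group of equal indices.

P1 = P2 = P3

ECB encrypts each block independently with the same key, so equal ciphertext blocks imply equal plaintext blocks.
C1 = C2 = C3 = 0b00111100, so P1 = P2 = P3.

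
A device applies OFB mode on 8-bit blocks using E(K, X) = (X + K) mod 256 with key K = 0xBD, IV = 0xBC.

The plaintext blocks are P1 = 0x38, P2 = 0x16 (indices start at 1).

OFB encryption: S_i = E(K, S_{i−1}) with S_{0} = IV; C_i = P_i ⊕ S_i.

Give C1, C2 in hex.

C1: S = E(K, 0xBC) = 0x79; 0x38 ⊕ 0x79 = 0x41.
C2: S = E(K, 0x79) = 0x36; 0x16 ⊕ 0x36 = 0x20.

C1 = 0x41, C2 = 0x20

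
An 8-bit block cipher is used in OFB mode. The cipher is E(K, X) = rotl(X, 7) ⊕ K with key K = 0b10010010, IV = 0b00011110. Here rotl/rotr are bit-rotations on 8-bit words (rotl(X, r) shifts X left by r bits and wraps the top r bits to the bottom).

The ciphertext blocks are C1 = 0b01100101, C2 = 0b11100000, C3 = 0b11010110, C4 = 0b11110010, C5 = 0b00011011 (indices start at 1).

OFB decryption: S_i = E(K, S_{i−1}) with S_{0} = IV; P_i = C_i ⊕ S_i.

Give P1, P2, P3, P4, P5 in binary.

P1 = 0b11111000, P2 = 0b10111100, P3 = 0b01101010, P4 = 0b00111110, P5 = 0b11101111

P1: S = E(K, 0b00011110) = 0b10011101; 0b01100101 ⊕ 0b10011101 = 0b11111000.
P2: S = E(K, 0b10011101) = 0b01011100; 0b11100000 ⊕ 0b01011100 = 0b10111100.
P3: S = E(K, 0b01011100) = 0b10111100; 0b11010110 ⊕ 0b10111100 = 0b01101010.
P4: S = E(K, 0b10111100) = 0b11001100; 0b11110010 ⊕ 0b11001100 = 0b00111110.
P5: S = E(K, 0b11001100) = 0b11110100; 0b00011011 ⊕ 0b11110100 = 0b11101111.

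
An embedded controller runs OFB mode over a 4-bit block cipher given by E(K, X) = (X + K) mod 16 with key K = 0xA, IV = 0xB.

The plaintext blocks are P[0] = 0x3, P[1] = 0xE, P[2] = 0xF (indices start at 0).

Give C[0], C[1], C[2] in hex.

C[0] = 0x6, C[1] = 0x1, C[2] = 0x6

OFB encryption: S_i = E(K, S_{i−1}) with S_{−1} = IV; C_i = P_i ⊕ S_i.
C[0]: S = E(K, 0xB) = 0x5; 0x3 ⊕ 0x5 = 0x6.
C[1]: S = E(K, 0x5) = 0xF; 0xE ⊕ 0xF = 0x1.
C[2]: S = E(K, 0xF) = 0x9; 0xF ⊕ 0x9 = 0x6.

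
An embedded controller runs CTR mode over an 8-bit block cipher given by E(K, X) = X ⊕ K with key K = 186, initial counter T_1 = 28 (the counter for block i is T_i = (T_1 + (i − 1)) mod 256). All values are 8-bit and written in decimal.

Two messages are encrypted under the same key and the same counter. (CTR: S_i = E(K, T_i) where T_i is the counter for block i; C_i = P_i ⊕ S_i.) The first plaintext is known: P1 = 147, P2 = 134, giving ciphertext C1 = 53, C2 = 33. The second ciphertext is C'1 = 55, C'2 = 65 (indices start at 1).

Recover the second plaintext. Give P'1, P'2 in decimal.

P'1 = 145, P'2 = 230

In CTR with a reused counter, both messages share the same keystream S_i, so C_i ⊕ C'_i = P_i ⊕ P'_i and thus P'_i = P_i ⊕ C_i ⊕ C'_i.
P'1: 147 ⊕ 53 ⊕ 55 = 145.
P'2: 134 ⊕ 33 ⊕ 65 = 230.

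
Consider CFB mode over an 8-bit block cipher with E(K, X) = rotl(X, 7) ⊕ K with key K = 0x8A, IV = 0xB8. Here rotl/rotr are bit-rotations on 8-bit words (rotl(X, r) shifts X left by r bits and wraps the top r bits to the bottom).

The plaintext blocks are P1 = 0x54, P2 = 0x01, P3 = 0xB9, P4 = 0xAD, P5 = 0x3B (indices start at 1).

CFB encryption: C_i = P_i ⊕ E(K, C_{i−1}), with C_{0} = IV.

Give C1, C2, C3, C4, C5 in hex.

C1: E(K, 0xB8) = 0xD6; 0x54 ⊕ 0xD6 = 0x82.
C2: E(K, 0x82) = 0xCB; 0x01 ⊕ 0xCB = 0xCA.
C3: E(K, 0xCA) = 0xEF; 0xB9 ⊕ 0xEF = 0x56.
C4: E(K, 0x56) = 0xA1; 0xAD ⊕ 0xA1 = 0x0C.
C5: E(K, 0x0C) = 0x8C; 0x3B ⊕ 0x8C = 0xB7.

C1 = 0x82, C2 = 0xCA, C3 = 0x56, C4 = 0x0C, C5 = 0xB7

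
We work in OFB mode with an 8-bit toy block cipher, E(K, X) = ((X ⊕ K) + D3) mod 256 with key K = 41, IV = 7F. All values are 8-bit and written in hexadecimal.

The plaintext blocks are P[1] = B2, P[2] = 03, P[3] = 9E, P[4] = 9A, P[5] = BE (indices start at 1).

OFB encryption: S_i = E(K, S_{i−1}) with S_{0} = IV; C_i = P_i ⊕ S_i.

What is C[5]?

C[1]: S = E(K, 7F) = 11; B2 ⊕ 11 = A3.
C[2]: S = E(K, 11) = 23; 03 ⊕ 23 = 20.
C[3]: S = E(K, 23) = 35; 9E ⊕ 35 = AB.
C[4]: S = E(K, 35) = 47; 9A ⊕ 47 = DD.
C[5]: S = E(K, 47) = D9; BE ⊕ D9 = 67.

C[5] = 67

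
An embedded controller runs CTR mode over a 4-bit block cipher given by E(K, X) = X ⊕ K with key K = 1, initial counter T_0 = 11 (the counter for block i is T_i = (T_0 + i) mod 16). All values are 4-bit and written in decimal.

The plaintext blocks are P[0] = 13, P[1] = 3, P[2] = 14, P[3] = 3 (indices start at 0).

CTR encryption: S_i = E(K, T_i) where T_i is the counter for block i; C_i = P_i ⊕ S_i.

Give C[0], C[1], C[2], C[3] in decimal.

C[0]: T = 11, S = E(K, T) = 10; 13 ⊕ 10 = 7.
C[1]: T = 12, S = E(K, T) = 13; 3 ⊕ 13 = 14.
C[2]: T = 13, S = E(K, T) = 12; 14 ⊕ 12 = 2.
C[3]: T = 14, S = E(K, T) = 15; 3 ⊕ 15 = 12.

C[0] = 7, C[1] = 14, C[2] = 2, C[3] = 12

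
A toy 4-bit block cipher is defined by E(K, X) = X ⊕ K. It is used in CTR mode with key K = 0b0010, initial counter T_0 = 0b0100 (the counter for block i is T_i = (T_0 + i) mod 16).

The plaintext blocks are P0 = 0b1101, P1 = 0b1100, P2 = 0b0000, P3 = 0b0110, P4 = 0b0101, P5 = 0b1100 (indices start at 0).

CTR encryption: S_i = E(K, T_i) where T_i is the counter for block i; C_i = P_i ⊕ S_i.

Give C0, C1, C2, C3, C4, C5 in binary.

C0: T = 0b0100, S = E(K, T) = 0b0110; 0b1101 ⊕ 0b0110 = 0b1011.
C1: T = 0b0101, S = E(K, T) = 0b0111; 0b1100 ⊕ 0b0111 = 0b1011.
C2: T = 0b0110, S = E(K, T) = 0b0100; 0b0000 ⊕ 0b0100 = 0b0100.
C3: T = 0b0111, S = E(K, T) = 0b0101; 0b0110 ⊕ 0b0101 = 0b0011.
C4: T = 0b1000, S = E(K, T) = 0b1010; 0b0101 ⊕ 0b1010 = 0b1111.
C5: T = 0b1001, S = E(K, T) = 0b1011; 0b1100 ⊕ 0b1011 = 0b0111.

C0 = 0b1011, C1 = 0b1011, C2 = 0b0100, C3 = 0b0011, C4 = 0b1111, C5 = 0b0111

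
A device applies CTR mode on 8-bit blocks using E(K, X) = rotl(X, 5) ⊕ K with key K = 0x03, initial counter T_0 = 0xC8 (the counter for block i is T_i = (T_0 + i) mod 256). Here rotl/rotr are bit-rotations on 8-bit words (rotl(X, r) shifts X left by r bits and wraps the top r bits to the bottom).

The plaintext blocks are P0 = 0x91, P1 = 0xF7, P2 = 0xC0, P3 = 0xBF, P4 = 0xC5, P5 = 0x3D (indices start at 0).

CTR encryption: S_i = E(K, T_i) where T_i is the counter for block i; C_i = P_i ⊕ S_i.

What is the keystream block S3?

0x7A

C0: T = 0xC8, S = E(K, T) = 0x1A; 0x91 ⊕ 0x1A = 0x8B.
C1: T = 0xC9, S = E(K, T) = 0x3A; 0xF7 ⊕ 0x3A = 0xCD.
C2: T = 0xCA, S = E(K, T) = 0x5A; 0xC0 ⊕ 0x5A = 0x9A.
C3: T = 0xCB, S = E(K, T) = 0x7A; 0xBF ⊕ 0x7A = 0xC5.
So S3 = 0x7A.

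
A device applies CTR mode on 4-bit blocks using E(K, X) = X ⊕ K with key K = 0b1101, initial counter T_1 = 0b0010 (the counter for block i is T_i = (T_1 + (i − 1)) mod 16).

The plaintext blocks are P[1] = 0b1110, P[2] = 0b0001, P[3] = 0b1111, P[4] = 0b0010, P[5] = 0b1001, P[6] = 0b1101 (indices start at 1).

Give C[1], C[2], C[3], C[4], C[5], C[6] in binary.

C[1] = 0b0001, C[2] = 0b1111, C[3] = 0b0110, C[4] = 0b1010, C[5] = 0b0010, C[6] = 0b0111

CTR encryption: S_i = E(K, T_i) where T_i is the counter for block i; C_i = P_i ⊕ S_i.
C[1]: T = 0b0010, S = E(K, T) = 0b1111; 0b1110 ⊕ 0b1111 = 0b0001.
C[2]: T = 0b0011, S = E(K, T) = 0b1110; 0b0001 ⊕ 0b1110 = 0b1111.
C[3]: T = 0b0100, S = E(K, T) = 0b1001; 0b1111 ⊕ 0b1001 = 0b0110.
C[4]: T = 0b0101, S = E(K, T) = 0b1000; 0b0010 ⊕ 0b1000 = 0b1010.
C[5]: T = 0b0110, S = E(K, T) = 0b1011; 0b1001 ⊕ 0b1011 = 0b0010.
C[6]: T = 0b0111, S = E(K, T) = 0b1010; 0b1101 ⊕ 0b1010 = 0b0111.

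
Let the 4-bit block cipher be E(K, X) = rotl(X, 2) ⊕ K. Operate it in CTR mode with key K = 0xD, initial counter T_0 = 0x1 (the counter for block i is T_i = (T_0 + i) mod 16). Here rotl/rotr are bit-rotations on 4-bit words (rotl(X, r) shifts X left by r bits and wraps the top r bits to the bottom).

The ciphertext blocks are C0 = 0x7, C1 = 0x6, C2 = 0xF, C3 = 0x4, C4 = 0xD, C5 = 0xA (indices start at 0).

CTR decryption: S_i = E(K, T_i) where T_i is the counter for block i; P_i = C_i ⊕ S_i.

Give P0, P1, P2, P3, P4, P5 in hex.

P0 = 0xE, P1 = 0x3, P2 = 0xE, P3 = 0x8, P4 = 0x5, P5 = 0xE

P0: T = 0x1, S = E(K, T) = 0x9; 0x7 ⊕ 0x9 = 0xE.
P1: T = 0x2, S = E(K, T) = 0x5; 0x6 ⊕ 0x5 = 0x3.
P2: T = 0x3, S = E(K, T) = 0x1; 0xF ⊕ 0x1 = 0xE.
P3: T = 0x4, S = E(K, T) = 0xC; 0x4 ⊕ 0xC = 0x8.
P4: T = 0x5, S = E(K, T) = 0x8; 0xD ⊕ 0x8 = 0x5.
P5: T = 0x6, S = E(K, T) = 0x4; 0xA ⊕ 0x4 = 0xE.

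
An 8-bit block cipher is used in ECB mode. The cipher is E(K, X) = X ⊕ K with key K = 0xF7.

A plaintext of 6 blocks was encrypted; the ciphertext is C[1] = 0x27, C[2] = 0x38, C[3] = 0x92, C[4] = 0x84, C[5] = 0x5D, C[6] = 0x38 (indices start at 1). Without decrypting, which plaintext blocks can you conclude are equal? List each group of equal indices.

ECB encrypts each block independently with the same key, so equal ciphertext blocks imply equal plaintext blocks.
C[2] = C[6] = 0x38, so P[2] = P[6].

P[2] = P[6]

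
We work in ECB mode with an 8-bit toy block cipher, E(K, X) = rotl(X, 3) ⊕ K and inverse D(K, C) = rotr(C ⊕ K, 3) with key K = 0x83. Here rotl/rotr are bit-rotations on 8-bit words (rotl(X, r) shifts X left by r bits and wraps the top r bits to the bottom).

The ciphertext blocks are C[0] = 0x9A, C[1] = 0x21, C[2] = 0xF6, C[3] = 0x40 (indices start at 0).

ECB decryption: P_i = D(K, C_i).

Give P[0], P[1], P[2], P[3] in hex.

P[0] = 0x23, P[1] = 0x54, P[2] = 0xAE, P[3] = 0x78

P[0]: D(K, 0x9A) = 0x23.
P[1]: D(K, 0x21) = 0x54.
P[2]: D(K, 0xF6) = 0xAE.
P[3]: D(K, 0x40) = 0x78.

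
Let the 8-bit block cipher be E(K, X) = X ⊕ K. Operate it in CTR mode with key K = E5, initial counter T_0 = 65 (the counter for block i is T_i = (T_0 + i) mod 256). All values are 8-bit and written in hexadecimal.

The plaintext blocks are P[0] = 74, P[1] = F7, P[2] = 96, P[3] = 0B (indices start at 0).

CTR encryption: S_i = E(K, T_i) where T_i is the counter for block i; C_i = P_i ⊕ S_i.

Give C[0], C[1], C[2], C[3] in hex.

C[0] = F4, C[1] = 74, C[2] = 14, C[3] = 86

C[0]: T = 65, S = E(K, T) = 80; 74 ⊕ 80 = F4.
C[1]: T = 66, S = E(K, T) = 83; F7 ⊕ 83 = 74.
C[2]: T = 67, S = E(K, T) = 82; 96 ⊕ 82 = 14.
C[3]: T = 68, S = E(K, T) = 8D; 0B ⊕ 8D = 86.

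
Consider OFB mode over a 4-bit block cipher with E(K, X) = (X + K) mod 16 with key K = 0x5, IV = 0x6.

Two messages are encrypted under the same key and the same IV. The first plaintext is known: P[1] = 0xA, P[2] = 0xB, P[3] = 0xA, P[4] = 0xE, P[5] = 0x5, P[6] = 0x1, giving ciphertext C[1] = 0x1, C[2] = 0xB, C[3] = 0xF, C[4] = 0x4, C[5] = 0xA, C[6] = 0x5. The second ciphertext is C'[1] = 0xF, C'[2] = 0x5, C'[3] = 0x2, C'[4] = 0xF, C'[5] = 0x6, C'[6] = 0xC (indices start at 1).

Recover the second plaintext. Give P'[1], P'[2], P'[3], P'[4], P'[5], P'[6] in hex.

P'[1] = 0x4, P'[2] = 0x5, P'[3] = 0x7, P'[4] = 0x5, P'[5] = 0x9, P'[6] = 0x8

In OFB with a reused IV, both messages share the same keystream S_i, so C_i ⊕ C'_i = P_i ⊕ P'_i and thus P'_i = P_i ⊕ C_i ⊕ C'_i.
P'[1]: 0xA ⊕ 0x1 ⊕ 0xF = 0x4.
P'[2]: 0xB ⊕ 0xB ⊕ 0x5 = 0x5.
P'[3]: 0xA ⊕ 0xF ⊕ 0x2 = 0x7.
P'[4]: 0xE ⊕ 0x4 ⊕ 0xF = 0x5.
P'[5]: 0x5 ⊕ 0xA ⊕ 0x6 = 0x9.
P'[6]: 0x1 ⊕ 0x5 ⊕ 0xC = 0x8.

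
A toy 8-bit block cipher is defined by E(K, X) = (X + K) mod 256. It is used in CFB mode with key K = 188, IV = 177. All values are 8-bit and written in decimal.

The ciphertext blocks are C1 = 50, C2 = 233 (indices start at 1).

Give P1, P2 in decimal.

CFB decryption: P_i = C_i ⊕ E(K, C_{i−1}), with C_{0} = IV.
P1: E(K, 177) = 109; 50 ⊕ 109 = 95.
P2: E(K, 50) = 238; 233 ⊕ 238 = 7.

P1 = 95, P2 = 7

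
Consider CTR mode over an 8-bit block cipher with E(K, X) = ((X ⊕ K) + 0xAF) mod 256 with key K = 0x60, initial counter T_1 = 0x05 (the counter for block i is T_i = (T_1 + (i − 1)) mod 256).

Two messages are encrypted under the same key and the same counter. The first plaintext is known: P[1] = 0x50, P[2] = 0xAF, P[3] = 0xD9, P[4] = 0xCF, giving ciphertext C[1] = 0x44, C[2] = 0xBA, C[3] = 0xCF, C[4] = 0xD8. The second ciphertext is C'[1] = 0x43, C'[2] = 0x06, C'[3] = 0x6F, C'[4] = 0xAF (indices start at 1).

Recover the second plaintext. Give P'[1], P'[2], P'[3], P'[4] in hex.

In CTR with a reused counter, both messages share the same keystream S_i, so C_i ⊕ C'_i = P_i ⊕ P'_i and thus P'_i = P_i ⊕ C_i ⊕ C'_i.
P'[1]: 0x50 ⊕ 0x44 ⊕ 0x43 = 0x57.
P'[2]: 0xAF ⊕ 0xBA ⊕ 0x06 = 0x13.
P'[3]: 0xD9 ⊕ 0xCF ⊕ 0x6F = 0x79.
P'[4]: 0xCF ⊕ 0xD8 ⊕ 0xAF = 0xB8.

P'[1] = 0x57, P'[2] = 0x13, P'[3] = 0x79, P'[4] = 0xB8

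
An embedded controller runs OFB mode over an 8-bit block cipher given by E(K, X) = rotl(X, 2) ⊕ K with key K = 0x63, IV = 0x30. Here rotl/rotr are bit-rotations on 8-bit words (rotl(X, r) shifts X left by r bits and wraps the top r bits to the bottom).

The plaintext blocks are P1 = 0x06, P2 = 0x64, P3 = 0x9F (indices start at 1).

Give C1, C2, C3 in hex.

OFB encryption: S_i = E(K, S_{i−1}) with S_{0} = IV; C_i = P_i ⊕ S_i.
C1: S = E(K, 0x30) = 0xA3; 0x06 ⊕ 0xA3 = 0xA5.
C2: S = E(K, 0xA3) = 0xED; 0x64 ⊕ 0xED = 0x89.
C3: S = E(K, 0xED) = 0xD4; 0x9F ⊕ 0xD4 = 0x4B.

C1 = 0xA5, C2 = 0x89, C3 = 0x4B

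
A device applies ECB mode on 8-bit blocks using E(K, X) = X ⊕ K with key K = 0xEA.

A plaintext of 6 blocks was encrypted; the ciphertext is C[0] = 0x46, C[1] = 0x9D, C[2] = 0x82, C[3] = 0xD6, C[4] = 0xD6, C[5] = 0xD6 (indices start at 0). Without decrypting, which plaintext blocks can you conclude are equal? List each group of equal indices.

P[3] = P[4] = P[5]

ECB encrypts each block independently with the same key, so equal ciphertext blocks imply equal plaintext blocks.
C[3] = C[4] = C[5] = 0xD6, so P[3] = P[4] = P[5].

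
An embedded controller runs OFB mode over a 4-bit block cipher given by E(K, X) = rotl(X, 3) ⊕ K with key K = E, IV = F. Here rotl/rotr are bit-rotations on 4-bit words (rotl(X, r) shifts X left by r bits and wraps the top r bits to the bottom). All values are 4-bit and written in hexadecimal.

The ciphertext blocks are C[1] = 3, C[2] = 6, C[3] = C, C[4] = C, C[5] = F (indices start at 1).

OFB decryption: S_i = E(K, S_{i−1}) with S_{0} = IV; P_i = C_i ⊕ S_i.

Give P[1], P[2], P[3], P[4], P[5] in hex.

P[1] = 2, P[2] = 0, P[3] = 1, P[4] = C, P[5] = 1

P[1]: S = E(K, F) = 1; 3 ⊕ 1 = 2.
P[2]: S = E(K, 1) = 6; 6 ⊕ 6 = 0.
P[3]: S = E(K, 6) = D; C ⊕ D = 1.
P[4]: S = E(K, D) = 0; C ⊕ 0 = C.
P[5]: S = E(K, 0) = E; F ⊕ E = 1.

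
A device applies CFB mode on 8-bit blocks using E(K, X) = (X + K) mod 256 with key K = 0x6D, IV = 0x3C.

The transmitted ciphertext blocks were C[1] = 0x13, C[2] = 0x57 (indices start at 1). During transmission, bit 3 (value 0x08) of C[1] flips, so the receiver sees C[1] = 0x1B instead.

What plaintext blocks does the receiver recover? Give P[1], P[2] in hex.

CFB decryption: P_i = C_i ⊕ E(K, C_{i−1}), with C_{0} = IV.
Only C[1] changed, to 0x1B. In CFB, a change in C_i flips the same bit in P_i and garbles P_{i+1}. Decrypting the received ciphertext:
P[1]: E(K, 0x3C) = 0xA9; 0x1B ⊕ 0xA9 = 0xB2.
P[2]: E(K, 0x1B) = 0x88; 0x57 ⊕ 0x88 = 0xDF.
Blocks that differ from the original plaintext: P[1], P[2].

P[1] = 0xB2, P[2] = 0xDF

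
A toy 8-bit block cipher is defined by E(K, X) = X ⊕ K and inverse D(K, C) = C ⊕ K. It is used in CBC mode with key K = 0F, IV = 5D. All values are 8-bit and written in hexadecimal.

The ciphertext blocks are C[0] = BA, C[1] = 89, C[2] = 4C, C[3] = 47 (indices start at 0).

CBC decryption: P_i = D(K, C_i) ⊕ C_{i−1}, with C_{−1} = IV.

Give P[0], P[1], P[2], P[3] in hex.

P[0] = E8, P[1] = 3C, P[2] = CA, P[3] = 04

P[0]: D(K, BA) = B5; B5 ⊕ 5D = E8.
P[1]: D(K, 89) = 86; 86 ⊕ BA = 3C.
P[2]: D(K, 4C) = 43; 43 ⊕ 89 = CA.
P[3]: D(K, 47) = 48; 48 ⊕ 4C = 04.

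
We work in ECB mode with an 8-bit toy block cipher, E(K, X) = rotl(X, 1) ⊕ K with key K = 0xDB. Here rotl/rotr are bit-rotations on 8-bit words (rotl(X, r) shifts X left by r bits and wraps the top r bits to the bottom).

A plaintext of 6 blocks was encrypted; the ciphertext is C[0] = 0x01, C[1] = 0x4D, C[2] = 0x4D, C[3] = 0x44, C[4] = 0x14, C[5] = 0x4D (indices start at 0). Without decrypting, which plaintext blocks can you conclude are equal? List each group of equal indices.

P[1] = P[2] = P[5]

ECB encrypts each block independently with the same key, so equal ciphertext blocks imply equal plaintext blocks.
C[1] = C[2] = C[5] = 0x4D, so P[1] = P[2] = P[5].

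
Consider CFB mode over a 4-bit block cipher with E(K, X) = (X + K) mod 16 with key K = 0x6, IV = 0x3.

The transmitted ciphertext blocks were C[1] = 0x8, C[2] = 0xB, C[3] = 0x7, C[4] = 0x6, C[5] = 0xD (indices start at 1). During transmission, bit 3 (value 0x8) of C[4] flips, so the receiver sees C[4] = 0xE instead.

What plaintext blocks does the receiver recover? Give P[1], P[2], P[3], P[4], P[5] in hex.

P[1] = 0x1, P[2] = 0x5, P[3] = 0x6, P[4] = 0x3, P[5] = 0x9

CFB decryption: P_i = C_i ⊕ E(K, C_{i−1}), with C_{0} = IV.
Only C[4] changed, to 0xE. In CFB, a change in C_i flips the same bit in P_i and garbles P_{i+1}. Decrypting the received ciphertext:
P[1]: E(K, 0x3) = 0x9; 0x8 ⊕ 0x9 = 0x1.
P[2]: E(K, 0x8) = 0xE; 0xB ⊕ 0xE = 0x5.
P[3]: E(K, 0xB) = 0x1; 0x7 ⊕ 0x1 = 0x6.
P[4]: E(K, 0x7) = 0xD; 0xE ⊕ 0xD = 0x3.
P[5]: E(K, 0xE) = 0x4; 0xD ⊕ 0x4 = 0x9.
Blocks that differ from the original plaintext: P[4], P[5].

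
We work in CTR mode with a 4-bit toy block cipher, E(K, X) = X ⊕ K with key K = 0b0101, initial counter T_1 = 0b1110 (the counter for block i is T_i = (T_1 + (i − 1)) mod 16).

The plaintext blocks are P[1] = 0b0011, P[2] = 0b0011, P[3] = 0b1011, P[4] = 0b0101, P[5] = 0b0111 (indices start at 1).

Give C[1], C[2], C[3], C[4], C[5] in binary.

C[1] = 0b1000, C[2] = 0b1001, C[3] = 0b1110, C[4] = 0b0001, C[5] = 0b0000

CTR encryption: S_i = E(K, T_i) where T_i is the counter for block i; C_i = P_i ⊕ S_i.
C[1]: T = 0b1110, S = E(K, T) = 0b1011; 0b0011 ⊕ 0b1011 = 0b1000.
C[2]: T = 0b1111, S = E(K, T) = 0b1010; 0b0011 ⊕ 0b1010 = 0b1001.
C[3]: T = 0b0000, S = E(K, T) = 0b0101; 0b1011 ⊕ 0b0101 = 0b1110.
C[4]: T = 0b0001, S = E(K, T) = 0b0100; 0b0101 ⊕ 0b0100 = 0b0001.
C[5]: T = 0b0010, S = E(K, T) = 0b0111; 0b0111 ⊕ 0b0111 = 0b0000.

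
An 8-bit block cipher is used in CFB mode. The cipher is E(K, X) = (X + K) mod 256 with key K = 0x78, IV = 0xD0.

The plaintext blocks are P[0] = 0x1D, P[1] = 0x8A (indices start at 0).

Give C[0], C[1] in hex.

CFB encryption: C_i = P_i ⊕ E(K, C_{i−1}), with C_{−1} = IV.
C[0]: E(K, 0xD0) = 0x48; 0x1D ⊕ 0x48 = 0x55.
C[1]: E(K, 0x55) = 0xCD; 0x8A ⊕ 0xCD = 0x47.

C[0] = 0x55, C[1] = 0x47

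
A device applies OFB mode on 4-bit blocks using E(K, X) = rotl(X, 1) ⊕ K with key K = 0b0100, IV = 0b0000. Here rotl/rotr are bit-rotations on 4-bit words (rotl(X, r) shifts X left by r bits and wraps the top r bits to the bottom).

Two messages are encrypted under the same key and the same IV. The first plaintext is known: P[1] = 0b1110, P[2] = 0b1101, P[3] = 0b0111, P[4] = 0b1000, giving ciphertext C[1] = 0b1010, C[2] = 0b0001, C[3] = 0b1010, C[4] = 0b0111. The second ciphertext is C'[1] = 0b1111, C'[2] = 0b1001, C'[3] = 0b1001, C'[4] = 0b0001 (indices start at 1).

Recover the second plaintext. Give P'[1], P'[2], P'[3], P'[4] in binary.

In OFB with a reused IV, both messages share the same keystream S_i, so C_i ⊕ C'_i = P_i ⊕ P'_i and thus P'_i = P_i ⊕ C_i ⊕ C'_i.
P'[1]: 0b1110 ⊕ 0b1010 ⊕ 0b1111 = 0b1011.
P'[2]: 0b1101 ⊕ 0b0001 ⊕ 0b1001 = 0b0101.
P'[3]: 0b0111 ⊕ 0b1010 ⊕ 0b1001 = 0b0100.
P'[4]: 0b1000 ⊕ 0b0111 ⊕ 0b0001 = 0b1110.

P'[1] = 0b1011, P'[2] = 0b0101, P'[3] = 0b0100, P'[4] = 0b1110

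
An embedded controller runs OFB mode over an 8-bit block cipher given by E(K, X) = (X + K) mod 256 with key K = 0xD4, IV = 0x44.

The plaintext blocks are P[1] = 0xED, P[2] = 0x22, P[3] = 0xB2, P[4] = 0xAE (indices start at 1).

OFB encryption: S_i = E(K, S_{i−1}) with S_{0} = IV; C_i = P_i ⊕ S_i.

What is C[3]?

C[3] = 0x72

C[1]: S = E(K, 0x44) = 0x18; 0xED ⊕ 0x18 = 0xF5.
C[2]: S = E(K, 0x18) = 0xEC; 0x22 ⊕ 0xEC = 0xCE.
C[3]: S = E(K, 0xEC) = 0xC0; 0xB2 ⊕ 0xC0 = 0x72.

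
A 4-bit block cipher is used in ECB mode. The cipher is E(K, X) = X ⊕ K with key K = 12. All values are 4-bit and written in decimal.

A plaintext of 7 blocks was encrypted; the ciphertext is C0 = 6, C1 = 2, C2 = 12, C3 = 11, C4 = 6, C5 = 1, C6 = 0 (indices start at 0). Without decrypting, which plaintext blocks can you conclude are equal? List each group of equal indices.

ECB encrypts each block independently with the same key, so equal ciphertext blocks imply equal plaintext blocks.
C0 = C4 = 6, so P0 = P4.

P0 = P4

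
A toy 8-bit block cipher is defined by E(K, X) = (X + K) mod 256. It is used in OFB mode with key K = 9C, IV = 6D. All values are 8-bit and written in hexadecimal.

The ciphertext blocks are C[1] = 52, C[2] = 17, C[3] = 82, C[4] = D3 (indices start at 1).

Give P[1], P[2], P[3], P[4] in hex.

OFB decryption: S_i = E(K, S_{i−1}) with S_{0} = IV; P_i = C_i ⊕ S_i.
P[1]: S = E(K, 6D) = 09; 52 ⊕ 09 = 5B.
P[2]: S = E(K, 09) = A5; 17 ⊕ A5 = B2.
P[3]: S = E(K, A5) = 41; 82 ⊕ 41 = C3.
P[4]: S = E(K, 41) = DD; D3 ⊕ DD = 0E.

P[1] = 5B, P[2] = B2, P[3] = C3, P[4] = 0E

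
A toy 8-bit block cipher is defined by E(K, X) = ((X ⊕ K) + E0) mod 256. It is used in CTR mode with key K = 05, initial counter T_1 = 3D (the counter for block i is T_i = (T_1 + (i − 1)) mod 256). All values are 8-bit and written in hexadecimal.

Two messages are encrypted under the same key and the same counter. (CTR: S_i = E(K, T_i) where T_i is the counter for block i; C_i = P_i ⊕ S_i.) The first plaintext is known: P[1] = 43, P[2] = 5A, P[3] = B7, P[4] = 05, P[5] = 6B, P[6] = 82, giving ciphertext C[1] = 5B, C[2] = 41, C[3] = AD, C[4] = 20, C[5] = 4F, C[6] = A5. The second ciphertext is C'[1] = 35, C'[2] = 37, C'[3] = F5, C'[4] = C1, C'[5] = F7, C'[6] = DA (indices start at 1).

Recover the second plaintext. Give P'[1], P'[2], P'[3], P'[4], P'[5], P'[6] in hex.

In CTR with a reused counter, both messages share the same keystream S_i, so C_i ⊕ C'_i = P_i ⊕ P'_i and thus P'_i = P_i ⊕ C_i ⊕ C'_i.
P'[1]: 43 ⊕ 5B ⊕ 35 = 2D.
P'[2]: 5A ⊕ 41 ⊕ 37 = 2C.
P'[3]: B7 ⊕ AD ⊕ F5 = EF.
P'[4]: 05 ⊕ 20 ⊕ C1 = E4.
P'[5]: 6B ⊕ 4F ⊕ F7 = D3.
P'[6]: 82 ⊕ A5 ⊕ DA = FD.

P'[1] = 2D, P'[2] = 2C, P'[3] = EF, P'[4] = E4, P'[5] = D3, P'[6] = FD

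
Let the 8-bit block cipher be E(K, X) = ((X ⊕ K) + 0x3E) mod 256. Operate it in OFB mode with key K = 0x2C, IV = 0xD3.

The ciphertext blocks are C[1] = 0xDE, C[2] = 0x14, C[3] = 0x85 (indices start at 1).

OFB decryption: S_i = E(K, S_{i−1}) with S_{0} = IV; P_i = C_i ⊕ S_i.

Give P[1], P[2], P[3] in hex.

P[1]: S = E(K, 0xD3) = 0x3D; 0xDE ⊕ 0x3D = 0xE3.
P[2]: S = E(K, 0x3D) = 0x4F; 0x14 ⊕ 0x4F = 0x5B.
P[3]: S = E(K, 0x4F) = 0xA1; 0x85 ⊕ 0xA1 = 0x24.

P[1] = 0xE3, P[2] = 0x5B, P[3] = 0x24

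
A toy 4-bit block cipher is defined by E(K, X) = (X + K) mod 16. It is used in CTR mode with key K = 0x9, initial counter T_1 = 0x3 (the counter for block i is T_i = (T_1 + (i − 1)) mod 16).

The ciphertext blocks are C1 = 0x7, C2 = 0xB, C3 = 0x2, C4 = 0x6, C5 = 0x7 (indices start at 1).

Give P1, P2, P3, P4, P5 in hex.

CTR decryption: S_i = E(K, T_i) where T_i is the counter for block i; P_i = C_i ⊕ S_i.
P1: T = 0x3, S = E(K, T) = 0xC; 0x7 ⊕ 0xC = 0xB.
P2: T = 0x4, S = E(K, T) = 0xD; 0xB ⊕ 0xD = 0x6.
P3: T = 0x5, S = E(K, T) = 0xE; 0x2 ⊕ 0xE = 0xC.
P4: T = 0x6, S = E(K, T) = 0xF; 0x6 ⊕ 0xF = 0x9.
P5: T = 0x7, S = E(K, T) = 0x0; 0x7 ⊕ 0x0 = 0x7.

P1 = 0xB, P2 = 0x6, P3 = 0xC, P4 = 0x9, P5 = 0x7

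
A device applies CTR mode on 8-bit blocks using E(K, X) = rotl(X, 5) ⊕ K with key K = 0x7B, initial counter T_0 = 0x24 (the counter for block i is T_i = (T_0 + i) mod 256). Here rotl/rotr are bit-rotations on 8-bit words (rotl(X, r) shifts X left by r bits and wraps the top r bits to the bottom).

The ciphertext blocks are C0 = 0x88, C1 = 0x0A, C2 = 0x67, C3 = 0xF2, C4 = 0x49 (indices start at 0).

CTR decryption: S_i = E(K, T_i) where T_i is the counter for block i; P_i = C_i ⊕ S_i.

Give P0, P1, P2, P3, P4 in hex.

P0 = 0x77, P1 = 0xD5, P2 = 0xD8, P3 = 0x6D, P4 = 0x37

P0: T = 0x24, S = E(K, T) = 0xFF; 0x88 ⊕ 0xFF = 0x77.
P1: T = 0x25, S = E(K, T) = 0xDF; 0x0A ⊕ 0xDF = 0xD5.
P2: T = 0x26, S = E(K, T) = 0xBF; 0x67 ⊕ 0xBF = 0xD8.
P3: T = 0x27, S = E(K, T) = 0x9F; 0xF2 ⊕ 0x9F = 0x6D.
P4: T = 0x28, S = E(K, T) = 0x7E; 0x49 ⊕ 0x7E = 0x37.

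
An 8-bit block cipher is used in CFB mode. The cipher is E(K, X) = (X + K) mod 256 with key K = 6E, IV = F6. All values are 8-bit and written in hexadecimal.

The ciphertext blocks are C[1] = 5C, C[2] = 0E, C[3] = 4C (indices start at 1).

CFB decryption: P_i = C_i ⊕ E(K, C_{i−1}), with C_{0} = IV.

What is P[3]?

P[3]: E(K, 0E) = 7C; 4C ⊕ 7C = 30.

P[3] = 30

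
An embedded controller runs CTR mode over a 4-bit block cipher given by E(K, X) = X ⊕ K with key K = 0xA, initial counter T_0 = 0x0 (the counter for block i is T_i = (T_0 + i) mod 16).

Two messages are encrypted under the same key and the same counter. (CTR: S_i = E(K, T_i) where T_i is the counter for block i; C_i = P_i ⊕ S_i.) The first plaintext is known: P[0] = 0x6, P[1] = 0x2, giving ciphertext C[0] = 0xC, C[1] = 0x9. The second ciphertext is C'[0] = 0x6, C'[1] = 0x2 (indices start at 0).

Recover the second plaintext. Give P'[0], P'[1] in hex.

In CTR with a reused counter, both messages share the same keystream S_i, so C_i ⊕ C'_i = P_i ⊕ P'_i and thus P'_i = P_i ⊕ C_i ⊕ C'_i.
P'[0]: 0x6 ⊕ 0xC ⊕ 0x6 = 0xC.
P'[1]: 0x2 ⊕ 0x9 ⊕ 0x2 = 0x9.

P'[0] = 0xC, P'[1] = 0x9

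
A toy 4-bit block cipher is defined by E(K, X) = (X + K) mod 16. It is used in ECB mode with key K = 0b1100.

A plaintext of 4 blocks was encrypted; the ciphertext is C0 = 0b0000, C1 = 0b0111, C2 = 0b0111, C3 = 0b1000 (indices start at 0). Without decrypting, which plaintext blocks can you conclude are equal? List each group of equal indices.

ECB encrypts each block independently with the same key, so equal ciphertext blocks imply equal plaintext blocks.
C1 = C2 = 0b0111, so P1 = P2.

P1 = P2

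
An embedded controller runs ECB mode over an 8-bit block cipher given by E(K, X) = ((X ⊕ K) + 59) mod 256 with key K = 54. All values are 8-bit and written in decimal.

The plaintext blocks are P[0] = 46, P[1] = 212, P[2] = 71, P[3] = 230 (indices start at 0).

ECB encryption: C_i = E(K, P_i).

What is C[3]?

C[3]: E(K, 230) = 11.

C[3] = 11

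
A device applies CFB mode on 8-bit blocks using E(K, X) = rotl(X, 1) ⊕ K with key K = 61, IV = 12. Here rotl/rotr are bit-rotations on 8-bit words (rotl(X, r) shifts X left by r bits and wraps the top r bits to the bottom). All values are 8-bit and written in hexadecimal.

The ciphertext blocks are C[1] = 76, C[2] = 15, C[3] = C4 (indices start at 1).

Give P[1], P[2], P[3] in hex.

CFB decryption: P_i = C_i ⊕ E(K, C_{i−1}), with C_{0} = IV.
P[1]: E(K, 12) = 45; 76 ⊕ 45 = 33.
P[2]: E(K, 76) = 8D; 15 ⊕ 8D = 98.
P[3]: E(K, 15) = 4B; C4 ⊕ 4B = 8F.

P[1] = 33, P[2] = 98, P[3] = 8F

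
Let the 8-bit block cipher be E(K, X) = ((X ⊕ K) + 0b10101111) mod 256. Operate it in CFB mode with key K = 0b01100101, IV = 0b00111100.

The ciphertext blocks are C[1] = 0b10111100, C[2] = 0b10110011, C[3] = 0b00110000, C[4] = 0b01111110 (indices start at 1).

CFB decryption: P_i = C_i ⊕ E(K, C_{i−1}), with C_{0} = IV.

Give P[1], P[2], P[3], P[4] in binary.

P[1] = 0b10110100, P[2] = 0b00111011, P[3] = 0b10110101, P[4] = 0b01111010

P[1]: E(K, 0b00111100) = 0b00001000; 0b10111100 ⊕ 0b00001000 = 0b10110100.
P[2]: E(K, 0b10111100) = 0b10001000; 0b10110011 ⊕ 0b10001000 = 0b00111011.
P[3]: E(K, 0b10110011) = 0b10000101; 0b00110000 ⊕ 0b10000101 = 0b10110101.
P[4]: E(K, 0b00110000) = 0b00000100; 0b01111110 ⊕ 0b00000100 = 0b01111010.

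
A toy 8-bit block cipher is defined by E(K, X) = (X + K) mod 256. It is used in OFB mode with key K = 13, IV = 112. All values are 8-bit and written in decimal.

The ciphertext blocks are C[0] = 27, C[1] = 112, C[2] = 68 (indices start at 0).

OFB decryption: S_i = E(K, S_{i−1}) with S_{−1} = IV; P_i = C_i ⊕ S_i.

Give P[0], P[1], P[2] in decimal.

P[0] = 102, P[1] = 250, P[2] = 211

P[0]: S = E(K, 112) = 125; 27 ⊕ 125 = 102.
P[1]: S = E(K, 125) = 138; 112 ⊕ 138 = 250.
P[2]: S = E(K, 138) = 151; 68 ⊕ 151 = 211.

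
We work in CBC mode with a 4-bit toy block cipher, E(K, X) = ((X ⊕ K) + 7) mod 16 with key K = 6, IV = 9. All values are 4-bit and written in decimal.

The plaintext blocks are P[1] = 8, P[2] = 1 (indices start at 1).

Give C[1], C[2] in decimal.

C[1] = 14, C[2] = 0

CBC encryption: C_i = E(K, P_i ⊕ C_{i−1}), with C_{0} = IV.
C[1]: P[1] ⊕ 9 = 1; E(K, 1) = 14.
C[2]: P[2] ⊕ 14 = 15; E(K, 15) = 0.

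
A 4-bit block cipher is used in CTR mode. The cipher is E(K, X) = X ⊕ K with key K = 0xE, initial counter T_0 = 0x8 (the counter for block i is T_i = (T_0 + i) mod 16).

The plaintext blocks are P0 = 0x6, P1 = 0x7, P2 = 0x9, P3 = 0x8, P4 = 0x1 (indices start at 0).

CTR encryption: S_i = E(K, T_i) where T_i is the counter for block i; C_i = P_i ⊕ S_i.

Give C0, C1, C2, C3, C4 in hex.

C0 = 0x0, C1 = 0x0, C2 = 0xD, C3 = 0xD, C4 = 0x3

C0: T = 0x8, S = E(K, T) = 0x6; 0x6 ⊕ 0x6 = 0x0.
C1: T = 0x9, S = E(K, T) = 0x7; 0x7 ⊕ 0x7 = 0x0.
C2: T = 0xA, S = E(K, T) = 0x4; 0x9 ⊕ 0x4 = 0xD.
C3: T = 0xB, S = E(K, T) = 0x5; 0x8 ⊕ 0x5 = 0xD.
C4: T = 0xC, S = E(K, T) = 0x2; 0x1 ⊕ 0x2 = 0x3.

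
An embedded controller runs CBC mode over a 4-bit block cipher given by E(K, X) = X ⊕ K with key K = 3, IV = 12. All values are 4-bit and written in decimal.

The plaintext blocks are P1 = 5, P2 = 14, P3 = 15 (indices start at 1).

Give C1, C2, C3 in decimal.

C1 = 10, C2 = 7, C3 = 11

CBC encryption: C_i = E(K, P_i ⊕ C_{i−1}), with C_{0} = IV.
C1: P1 ⊕ 12 = 9; E(K, 9) = 10.
C2: P2 ⊕ 10 = 4; E(K, 4) = 7.
C3: P3 ⊕ 7 = 8; E(K, 8) = 11.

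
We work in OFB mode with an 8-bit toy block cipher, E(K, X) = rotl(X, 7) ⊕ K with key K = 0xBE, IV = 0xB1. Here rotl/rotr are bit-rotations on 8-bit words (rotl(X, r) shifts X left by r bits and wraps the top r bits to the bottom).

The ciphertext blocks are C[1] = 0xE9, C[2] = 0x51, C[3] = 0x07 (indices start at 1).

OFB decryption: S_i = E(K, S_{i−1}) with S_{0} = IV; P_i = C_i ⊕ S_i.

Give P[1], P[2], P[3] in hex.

P[1]: S = E(K, 0xB1) = 0x66; 0xE9 ⊕ 0x66 = 0x8F.
P[2]: S = E(K, 0x66) = 0x8D; 0x51 ⊕ 0x8D = 0xDC.
P[3]: S = E(K, 0x8D) = 0x78; 0x07 ⊕ 0x78 = 0x7F.

P[1] = 0x8F, P[2] = 0xDC, P[3] = 0x7F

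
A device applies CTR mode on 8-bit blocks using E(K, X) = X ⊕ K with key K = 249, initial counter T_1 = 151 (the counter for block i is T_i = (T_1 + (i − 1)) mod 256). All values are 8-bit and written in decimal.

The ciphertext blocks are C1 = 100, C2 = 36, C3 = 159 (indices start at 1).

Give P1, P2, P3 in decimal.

P1 = 10, P2 = 69, P3 = 255

CTR decryption: S_i = E(K, T_i) where T_i is the counter for block i; P_i = C_i ⊕ S_i.
P1: T = 151, S = E(K, T) = 110; 100 ⊕ 110 = 10.
P2: T = 152, S = E(K, T) = 97; 36 ⊕ 97 = 69.
P3: T = 153, S = E(K, T) = 96; 159 ⊕ 96 = 255.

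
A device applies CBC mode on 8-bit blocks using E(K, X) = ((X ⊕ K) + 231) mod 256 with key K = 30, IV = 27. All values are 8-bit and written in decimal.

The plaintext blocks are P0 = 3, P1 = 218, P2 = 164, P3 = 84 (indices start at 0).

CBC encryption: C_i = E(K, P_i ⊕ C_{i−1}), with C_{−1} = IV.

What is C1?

C1 = 16

C0: P0 ⊕ 27 = 24; E(K, 24) = 237.
C1: P1 ⊕ 237 = 55; E(K, 55) = 16.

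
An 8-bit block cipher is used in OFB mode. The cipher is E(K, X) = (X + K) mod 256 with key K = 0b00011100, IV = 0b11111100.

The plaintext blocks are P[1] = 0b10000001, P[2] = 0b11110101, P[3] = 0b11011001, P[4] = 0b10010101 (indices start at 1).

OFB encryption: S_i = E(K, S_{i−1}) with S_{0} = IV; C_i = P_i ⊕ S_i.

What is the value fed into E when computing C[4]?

0b01010000

C[1]: S = E(K, 0b11111100) = 0b00011000; 0b10000001 ⊕ 0b00011000 = 0b10011001.
C[2]: S = E(K, 0b00011000) = 0b00110100; 0b11110101 ⊕ 0b00110100 = 0b11000001.
C[3]: S = E(K, 0b00110100) = 0b01010000; 0b11011001 ⊕ 0b01010000 = 0b10001001.
C[4]: S = E(K, 0b01010000) = 0b01101100; 0b10010101 ⊕ 0b01101100 = 0b11111001.
So the input to E for block [4] is 0b01010000.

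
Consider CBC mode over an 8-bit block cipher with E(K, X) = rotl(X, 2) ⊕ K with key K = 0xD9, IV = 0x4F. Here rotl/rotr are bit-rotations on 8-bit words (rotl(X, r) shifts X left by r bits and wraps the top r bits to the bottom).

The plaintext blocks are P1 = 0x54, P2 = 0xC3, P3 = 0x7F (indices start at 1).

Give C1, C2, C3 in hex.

CBC encryption: C_i = E(K, P_i ⊕ C_{i−1}), with C_{0} = IV.
C1: P1 ⊕ 0x4F = 0x1B; E(K, 0x1B) = 0xB5.
C2: P2 ⊕ 0xB5 = 0x76; E(K, 0x76) = 0x00.
C3: P3 ⊕ 0x00 = 0x7F; E(K, 0x7F) = 0x24.

C1 = 0xB5, C2 = 0x00, C3 = 0x24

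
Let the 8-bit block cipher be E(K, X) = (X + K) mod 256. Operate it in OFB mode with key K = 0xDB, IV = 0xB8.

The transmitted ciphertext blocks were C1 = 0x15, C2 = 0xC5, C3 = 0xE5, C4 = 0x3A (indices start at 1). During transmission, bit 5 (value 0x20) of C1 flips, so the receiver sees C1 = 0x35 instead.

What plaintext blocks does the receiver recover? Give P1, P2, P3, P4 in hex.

OFB decryption: S_i = E(K, S_{i−1}) with S_{0} = IV; P_i = C_i ⊕ S_i.
Only C1 changed, to 0x35. In OFB, a change in C_i flips the same bit in P_i only; the keystream is unaffected. Decrypting the received ciphertext:
P1: S = E(K, 0xB8) = 0x93; 0x35 ⊕ 0x93 = 0xA6.
P2: S = E(K, 0x93) = 0x6E; 0xC5 ⊕ 0x6E = 0xAB.
P3: S = E(K, 0x6E) = 0x49; 0xE5 ⊕ 0x49 = 0xAC.
P4: S = E(K, 0x49) = 0x24; 0x3A ⊕ 0x24 = 0x1E.
Blocks that differ from the original plaintext: P1.

P1 = 0xA6, P2 = 0xAB, P3 = 0xAC, P4 = 0x1E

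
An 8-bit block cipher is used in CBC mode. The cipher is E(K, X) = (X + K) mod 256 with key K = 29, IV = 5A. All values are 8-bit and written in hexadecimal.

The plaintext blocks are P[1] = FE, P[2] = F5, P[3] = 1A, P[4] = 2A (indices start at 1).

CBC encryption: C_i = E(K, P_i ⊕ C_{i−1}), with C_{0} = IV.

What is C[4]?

C[1]: P[1] ⊕ 5A = A4; E(K, A4) = CD.
C[2]: P[2] ⊕ CD = 38; E(K, 38) = 61.
C[3]: P[3] ⊕ 61 = 7B; E(K, 7B) = A4.
C[4]: P[4] ⊕ A4 = 8E; E(K, 8E) = B7.

C[4] = B7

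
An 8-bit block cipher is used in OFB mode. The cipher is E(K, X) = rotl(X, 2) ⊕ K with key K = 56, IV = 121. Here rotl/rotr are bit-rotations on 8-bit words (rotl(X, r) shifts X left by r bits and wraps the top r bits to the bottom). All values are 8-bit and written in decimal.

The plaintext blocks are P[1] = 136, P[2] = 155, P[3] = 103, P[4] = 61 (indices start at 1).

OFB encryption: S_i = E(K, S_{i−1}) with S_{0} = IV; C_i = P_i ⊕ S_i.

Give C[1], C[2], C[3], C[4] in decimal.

C[1] = 85, C[2] = 212, C[3] = 98, C[4] = 17

C[1]: S = E(K, 121) = 221; 136 ⊕ 221 = 85.
C[2]: S = E(K, 221) = 79; 155 ⊕ 79 = 212.
C[3]: S = E(K, 79) = 5; 103 ⊕ 5 = 98.
C[4]: S = E(K, 5) = 44; 61 ⊕ 44 = 17.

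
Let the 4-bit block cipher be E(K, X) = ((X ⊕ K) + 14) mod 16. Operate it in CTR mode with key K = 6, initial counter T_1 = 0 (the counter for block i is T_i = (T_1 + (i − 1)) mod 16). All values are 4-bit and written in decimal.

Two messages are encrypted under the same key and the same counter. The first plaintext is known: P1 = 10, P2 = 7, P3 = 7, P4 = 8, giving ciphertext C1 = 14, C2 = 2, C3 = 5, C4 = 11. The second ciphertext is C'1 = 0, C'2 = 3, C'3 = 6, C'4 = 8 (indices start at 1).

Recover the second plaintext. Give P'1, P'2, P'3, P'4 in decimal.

In CTR with a reused counter, both messages share the same keystream S_i, so C_i ⊕ C'_i = P_i ⊕ P'_i and thus P'_i = P_i ⊕ C_i ⊕ C'_i.
P'1: 10 ⊕ 14 ⊕ 0 = 4.
P'2: 7 ⊕ 2 ⊕ 3 = 6.
P'3: 7 ⊕ 5 ⊕ 6 = 4.
P'4: 8 ⊕ 11 ⊕ 8 = 11.

P'1 = 4, P'2 = 6, P'3 = 4, P'4 = 11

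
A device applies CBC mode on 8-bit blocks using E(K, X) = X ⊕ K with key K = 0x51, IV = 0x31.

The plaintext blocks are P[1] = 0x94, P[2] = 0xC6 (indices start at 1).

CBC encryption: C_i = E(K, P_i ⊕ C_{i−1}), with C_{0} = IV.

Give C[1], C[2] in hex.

C[1] = 0xF4, C[2] = 0x63

C[1]: P[1] ⊕ 0x31 = 0xA5; E(K, 0xA5) = 0xF4.
C[2]: P[2] ⊕ 0xF4 = 0x32; E(K, 0x32) = 0x63.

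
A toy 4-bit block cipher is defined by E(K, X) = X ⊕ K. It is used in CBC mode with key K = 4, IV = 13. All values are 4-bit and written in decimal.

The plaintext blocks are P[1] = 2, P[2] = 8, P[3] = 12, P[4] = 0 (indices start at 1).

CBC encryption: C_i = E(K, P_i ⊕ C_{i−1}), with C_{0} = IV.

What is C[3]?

C[1]: P[1] ⊕ 13 = 15; E(K, 15) = 11.
C[2]: P[2] ⊕ 11 = 3; E(K, 3) = 7.
C[3]: P[3] ⊕ 7 = 11; E(K, 11) = 15.

C[3] = 15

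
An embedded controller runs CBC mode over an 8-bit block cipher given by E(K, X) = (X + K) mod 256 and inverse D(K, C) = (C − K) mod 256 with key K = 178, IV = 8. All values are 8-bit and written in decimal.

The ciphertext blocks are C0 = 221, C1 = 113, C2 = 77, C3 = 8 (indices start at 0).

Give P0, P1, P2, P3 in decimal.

P0 = 35, P1 = 98, P2 = 234, P3 = 27

CBC decryption: P_i = D(K, C_i) ⊕ C_{i−1}, with C_{−1} = IV.
P0: D(K, 221) = 43; 43 ⊕ 8 = 35.
P1: D(K, 113) = 191; 191 ⊕ 221 = 98.
P2: D(K, 77) = 155; 155 ⊕ 113 = 234.
P3: D(K, 8) = 86; 86 ⊕ 77 = 27.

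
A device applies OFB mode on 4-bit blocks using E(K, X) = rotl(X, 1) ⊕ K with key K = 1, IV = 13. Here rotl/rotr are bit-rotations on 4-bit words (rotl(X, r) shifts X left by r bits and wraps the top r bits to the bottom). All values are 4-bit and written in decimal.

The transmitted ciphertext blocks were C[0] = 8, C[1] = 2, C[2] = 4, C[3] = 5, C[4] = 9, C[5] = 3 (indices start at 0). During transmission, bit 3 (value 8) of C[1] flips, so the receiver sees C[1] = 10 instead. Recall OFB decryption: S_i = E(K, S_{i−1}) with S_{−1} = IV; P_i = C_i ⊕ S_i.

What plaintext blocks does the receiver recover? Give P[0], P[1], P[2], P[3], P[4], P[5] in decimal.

Only C[1] changed, to 10. In OFB, a change in C_i flips the same bit in P_i only; the keystream is unaffected. Decrypting the received ciphertext:
P[0]: S = E(K, 13) = 10; 8 ⊕ 10 = 2.
P[1]: S = E(K, 10) = 4; 10 ⊕ 4 = 14.
P[2]: S = E(K, 4) = 9; 4 ⊕ 9 = 13.
P[3]: S = E(K, 9) = 2; 5 ⊕ 2 = 7.
P[4]: S = E(K, 2) = 5; 9 ⊕ 5 = 12.
P[5]: S = E(K, 5) = 11; 3 ⊕ 11 = 8.
Blocks that differ from the original plaintext: P[1].

P[0] = 2, P[1] = 14, P[2] = 13, P[3] = 7, P[4] = 12, P[5] = 8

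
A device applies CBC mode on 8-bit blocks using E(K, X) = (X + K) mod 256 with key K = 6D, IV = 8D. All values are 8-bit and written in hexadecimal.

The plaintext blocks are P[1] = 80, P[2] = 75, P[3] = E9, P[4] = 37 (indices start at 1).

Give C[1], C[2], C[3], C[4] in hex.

CBC encryption: C_i = E(K, P_i ⊕ C_{i−1}), with C_{0} = IV.
C[1]: P[1] ⊕ 8D = 0D; E(K, 0D) = 7A.
C[2]: P[2] ⊕ 7A = 0F; E(K, 0F) = 7C.
C[3]: P[3] ⊕ 7C = 95; E(K, 95) = 02.
C[4]: P[4] ⊕ 02 = 35; E(K, 35) = A2.

C[1] = 7A, C[2] = 7C, C[3] = 02, C[4] = A2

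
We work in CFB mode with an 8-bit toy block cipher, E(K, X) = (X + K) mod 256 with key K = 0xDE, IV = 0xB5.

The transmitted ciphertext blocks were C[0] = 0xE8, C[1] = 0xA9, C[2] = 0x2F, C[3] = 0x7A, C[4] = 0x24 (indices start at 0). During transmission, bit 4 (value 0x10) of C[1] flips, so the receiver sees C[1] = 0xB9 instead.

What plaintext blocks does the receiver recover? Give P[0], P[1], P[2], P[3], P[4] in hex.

CFB decryption: P_i = C_i ⊕ E(K, C_{i−1}), with C_{−1} = IV.
Only C[1] changed, to 0xB9. In CFB, a change in C_i flips the same bit in P_i and garbles P_{i+1}. Decrypting the received ciphertext:
P[0]: E(K, 0xB5) = 0x93; 0xE8 ⊕ 0x93 = 0x7B.
P[1]: E(K, 0xE8) = 0xC6; 0xB9 ⊕ 0xC6 = 0x7F.
P[2]: E(K, 0xB9) = 0x97; 0x2F ⊕ 0x97 = 0xB8.
P[3]: E(K, 0x2F) = 0x0D; 0x7A ⊕ 0x0D = 0x77.
P[4]: E(K, 0x7A) = 0x58; 0x24 ⊕ 0x58 = 0x7C.
Blocks that differ from the original plaintext: P[1], P[2].

P[0] = 0x7B, P[1] = 0x7F, P[2] = 0xB8, P[3] = 0x77, P[4] = 0x7C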